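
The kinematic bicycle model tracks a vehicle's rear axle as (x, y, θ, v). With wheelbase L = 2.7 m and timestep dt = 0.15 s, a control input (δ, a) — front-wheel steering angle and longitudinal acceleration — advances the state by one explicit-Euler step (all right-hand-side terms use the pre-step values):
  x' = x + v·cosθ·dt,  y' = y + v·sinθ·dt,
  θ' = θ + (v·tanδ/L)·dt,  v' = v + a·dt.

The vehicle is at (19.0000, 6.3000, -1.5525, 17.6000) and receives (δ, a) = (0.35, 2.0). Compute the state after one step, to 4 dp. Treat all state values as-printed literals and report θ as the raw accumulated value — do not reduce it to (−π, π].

x' = 19.0000 + 17.6000·cos(-1.5525)·0.15 = 19.0483
y' = 6.3000 + 17.6000·sin(-1.5525)·0.15 = 3.6604
θ' = -1.5525 + (17.6000/2.7)·tan(0.35)·0.15 = -1.1956
v' = 17.6000 + 2.0000·0.15 = 17.9000

(19.0483, 3.6604, -1.1956, 17.9000)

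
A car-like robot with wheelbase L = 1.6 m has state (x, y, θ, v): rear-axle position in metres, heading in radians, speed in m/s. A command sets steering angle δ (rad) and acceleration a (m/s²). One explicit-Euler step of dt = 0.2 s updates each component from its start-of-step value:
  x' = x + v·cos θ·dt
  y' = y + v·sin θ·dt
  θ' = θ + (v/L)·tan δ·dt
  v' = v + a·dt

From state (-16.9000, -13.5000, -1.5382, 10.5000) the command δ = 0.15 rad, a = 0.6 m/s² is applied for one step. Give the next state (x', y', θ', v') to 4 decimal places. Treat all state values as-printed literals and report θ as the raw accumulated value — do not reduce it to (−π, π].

x' = -16.9000 + 10.5000·cos(-1.5382)·0.2 = -16.8316
y' = -13.5000 + 10.5000·sin(-1.5382)·0.2 = -15.5989
θ' = -1.5382 + (10.5000/1.6)·tan(0.15)·0.2 = -1.3398
v' = 10.5000 + 0.6000·0.2 = 10.6200

(-16.8316, -15.5989, -1.3398, 10.6200)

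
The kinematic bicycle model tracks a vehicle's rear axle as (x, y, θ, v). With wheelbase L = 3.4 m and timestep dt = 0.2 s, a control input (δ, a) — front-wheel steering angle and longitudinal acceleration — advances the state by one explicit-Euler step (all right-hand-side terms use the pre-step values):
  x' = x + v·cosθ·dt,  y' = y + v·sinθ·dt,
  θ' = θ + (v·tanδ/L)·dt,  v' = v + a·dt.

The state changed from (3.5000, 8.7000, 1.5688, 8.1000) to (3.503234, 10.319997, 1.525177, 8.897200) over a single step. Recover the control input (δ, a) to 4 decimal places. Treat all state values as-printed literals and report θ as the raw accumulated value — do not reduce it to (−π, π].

a = (v'−v)/dt = (0.797200)/0.2 = 3.9860
Δθ = θ'−θ = -0.043623;  (v·dt/L) = 8.1000·0.2/3.4 = 0.476471
tan δ = Δθ·L/(v·dt) = -0.091554  →  δ = -0.0913

δ = -0.0913, a = 3.9860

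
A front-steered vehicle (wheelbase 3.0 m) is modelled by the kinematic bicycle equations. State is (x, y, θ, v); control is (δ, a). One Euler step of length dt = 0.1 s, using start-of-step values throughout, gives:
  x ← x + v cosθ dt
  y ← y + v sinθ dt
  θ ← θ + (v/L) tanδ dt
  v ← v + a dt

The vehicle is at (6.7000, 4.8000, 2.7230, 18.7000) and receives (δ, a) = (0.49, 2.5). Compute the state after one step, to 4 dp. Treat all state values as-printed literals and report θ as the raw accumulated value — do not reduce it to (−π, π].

(4.9915, 5.5601, 3.0555, 18.9500)

x' = 6.7000 + 18.7000·cos(2.7230)·0.1 = 4.9915
y' = 4.8000 + 18.7000·sin(2.7230)·0.1 = 5.5601
θ' = 2.7230 + (18.7000/3.0)·tan(0.49)·0.1 = 3.0555
v' = 18.7000 + 2.5000·0.1 = 18.9500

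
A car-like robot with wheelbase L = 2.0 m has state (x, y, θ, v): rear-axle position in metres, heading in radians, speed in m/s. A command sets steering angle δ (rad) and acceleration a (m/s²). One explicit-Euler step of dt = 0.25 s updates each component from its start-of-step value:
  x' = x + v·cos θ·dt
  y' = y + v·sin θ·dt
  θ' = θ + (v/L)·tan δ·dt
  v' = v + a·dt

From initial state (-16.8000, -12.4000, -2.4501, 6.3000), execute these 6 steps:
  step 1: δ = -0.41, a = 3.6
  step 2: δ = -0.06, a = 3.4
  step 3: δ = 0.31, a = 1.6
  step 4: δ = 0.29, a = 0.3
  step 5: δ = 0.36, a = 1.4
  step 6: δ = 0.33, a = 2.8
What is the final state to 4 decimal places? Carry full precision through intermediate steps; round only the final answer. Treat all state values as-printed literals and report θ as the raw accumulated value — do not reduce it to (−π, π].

(-25.1429, -19.6974, -1.4278, 9.5750)

after step 1 (δ=-0.41, a=3.6): (-18.013215, -13.404358, -2.792372, 7.200000)
after step 2 (δ=-0.06, a=3.4): (-19.704566, -14.020256, -2.846437, 8.050000)
after step 3 (δ=0.31, a=1.6): (-21.630039, -14.605670, -2.524107, 8.450000)
after step 4 (δ=0.29, a=0.3): (-23.352439, -15.828779, -2.208909, 8.525000)
after step 5 (δ=0.36, a=1.4): (-24.621983, -17.540645, -1.807805, 8.875000)
after step 6 (δ=0.33, a=2.8): (-25.142936, -19.697369, -1.427816, 9.575000)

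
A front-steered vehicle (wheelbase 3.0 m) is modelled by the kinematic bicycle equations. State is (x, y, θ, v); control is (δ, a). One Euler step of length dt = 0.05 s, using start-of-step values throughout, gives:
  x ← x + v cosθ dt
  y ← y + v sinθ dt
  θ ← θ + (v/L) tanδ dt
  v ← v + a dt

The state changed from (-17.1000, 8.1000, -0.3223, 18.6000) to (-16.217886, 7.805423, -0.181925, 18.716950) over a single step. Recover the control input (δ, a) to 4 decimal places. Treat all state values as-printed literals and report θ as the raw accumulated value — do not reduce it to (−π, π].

δ = 0.4252, a = 2.3390

a = (v'−v)/dt = (0.116950)/0.05 = 2.3390
Δθ = θ'−θ = 0.140375;  (v·dt/L) = 18.6000·0.05/3.0 = 0.310000
tan δ = Δθ·L/(v·dt) = 0.452823  →  δ = 0.4252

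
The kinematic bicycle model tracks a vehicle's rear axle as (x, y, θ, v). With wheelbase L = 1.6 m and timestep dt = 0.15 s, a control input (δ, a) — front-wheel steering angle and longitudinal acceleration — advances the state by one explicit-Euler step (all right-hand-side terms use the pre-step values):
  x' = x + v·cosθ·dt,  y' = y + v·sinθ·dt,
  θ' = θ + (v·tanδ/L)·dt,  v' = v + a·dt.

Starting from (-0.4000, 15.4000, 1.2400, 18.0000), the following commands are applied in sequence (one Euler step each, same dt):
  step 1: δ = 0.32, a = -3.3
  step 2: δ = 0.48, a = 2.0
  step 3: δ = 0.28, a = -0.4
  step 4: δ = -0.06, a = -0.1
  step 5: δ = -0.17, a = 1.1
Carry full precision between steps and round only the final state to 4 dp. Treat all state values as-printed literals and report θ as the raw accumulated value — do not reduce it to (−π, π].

after step 1 (δ=0.32, a=-3.3): (0.476950, 17.953617, 1.799220, 17.505000)
after step 2 (δ=0.48, a=2.0): (-0.117630, 20.511162, 2.653591, 17.805000)
after step 3 (δ=0.28, a=-0.4): (-2.476628, 21.763375, 3.133582, 17.745000)
after step 4 (δ=-0.06, a=-0.1): (-5.138292, 21.784697, 3.033646, 17.730000)
after step 5 (δ=-0.17, a=1.1): (-7.782312, 22.071223, 2.748320, 17.895000)

(-7.7823, 22.0712, 2.7483, 17.8950)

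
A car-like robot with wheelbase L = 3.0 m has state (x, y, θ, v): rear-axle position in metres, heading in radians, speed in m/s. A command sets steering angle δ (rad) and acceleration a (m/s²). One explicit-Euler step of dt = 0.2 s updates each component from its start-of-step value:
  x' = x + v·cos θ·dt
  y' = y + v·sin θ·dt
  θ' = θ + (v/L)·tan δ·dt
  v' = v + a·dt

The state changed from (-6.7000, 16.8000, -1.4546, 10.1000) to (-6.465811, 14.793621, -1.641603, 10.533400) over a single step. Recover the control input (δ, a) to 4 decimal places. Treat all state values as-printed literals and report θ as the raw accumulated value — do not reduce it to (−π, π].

δ = -0.2709, a = 2.1670

a = (v'−v)/dt = (0.433400)/0.2 = 2.1670
Δθ = θ'−θ = -0.187003;  (v·dt/L) = 10.1000·0.2/3.0 = 0.673333
tan δ = Δθ·L/(v·dt) = -0.277727  →  δ = -0.2709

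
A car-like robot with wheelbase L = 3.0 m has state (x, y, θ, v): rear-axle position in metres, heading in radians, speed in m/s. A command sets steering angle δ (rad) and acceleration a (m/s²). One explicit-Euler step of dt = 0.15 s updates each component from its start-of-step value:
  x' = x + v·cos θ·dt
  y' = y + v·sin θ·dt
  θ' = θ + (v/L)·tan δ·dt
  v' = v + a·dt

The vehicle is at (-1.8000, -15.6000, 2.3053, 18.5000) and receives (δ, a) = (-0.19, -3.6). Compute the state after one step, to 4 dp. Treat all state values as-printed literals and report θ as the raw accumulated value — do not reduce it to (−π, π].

x' = -1.8000 + 18.5000·cos(2.3053)·0.15 = -3.6599
y' = -15.6000 + 18.5000·sin(2.3053)·0.15 = -13.5405
θ' = 2.3053 + (18.5000/3.0)·tan(-0.19)·0.15 = 2.1274
v' = 18.5000 − 3.6000·0.15 = 17.9600

(-3.6599, -13.5405, 2.1274, 17.9600)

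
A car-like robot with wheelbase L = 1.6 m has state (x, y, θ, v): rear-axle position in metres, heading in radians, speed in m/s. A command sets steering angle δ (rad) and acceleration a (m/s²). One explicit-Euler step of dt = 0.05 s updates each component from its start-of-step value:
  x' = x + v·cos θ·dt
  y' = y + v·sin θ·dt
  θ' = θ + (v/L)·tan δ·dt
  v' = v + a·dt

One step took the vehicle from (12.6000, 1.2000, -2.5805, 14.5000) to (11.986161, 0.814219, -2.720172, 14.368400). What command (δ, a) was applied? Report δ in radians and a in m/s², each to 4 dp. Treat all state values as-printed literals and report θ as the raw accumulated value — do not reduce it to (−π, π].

a = (v'−v)/dt = (-0.131600)/0.05 = -2.6320
Δθ = θ'−θ = -0.139672;  (v·dt/L) = 14.5000·0.05/1.6 = 0.453125
tan δ = Δθ·L/(v·dt) = -0.308242  →  δ = -0.2990

δ = -0.2990, a = -2.6320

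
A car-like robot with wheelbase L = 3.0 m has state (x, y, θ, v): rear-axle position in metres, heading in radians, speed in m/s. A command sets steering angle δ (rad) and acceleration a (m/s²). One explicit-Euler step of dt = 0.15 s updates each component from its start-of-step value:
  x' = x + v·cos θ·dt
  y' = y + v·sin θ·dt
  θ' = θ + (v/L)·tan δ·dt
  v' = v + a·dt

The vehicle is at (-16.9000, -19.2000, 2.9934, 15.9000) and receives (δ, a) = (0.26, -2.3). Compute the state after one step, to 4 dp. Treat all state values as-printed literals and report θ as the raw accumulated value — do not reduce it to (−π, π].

(-19.2589, -18.8479, 3.2049, 15.5550)

x' = -16.9000 + 15.9000·cos(2.9934)·0.15 = -19.2589
y' = -19.2000 + 15.9000·sin(2.9934)·0.15 = -18.8479
θ' = 2.9934 + (15.9000/3.0)·tan(0.26)·0.15 = 3.2049
v' = 15.9000 − 2.3000·0.15 = 15.5550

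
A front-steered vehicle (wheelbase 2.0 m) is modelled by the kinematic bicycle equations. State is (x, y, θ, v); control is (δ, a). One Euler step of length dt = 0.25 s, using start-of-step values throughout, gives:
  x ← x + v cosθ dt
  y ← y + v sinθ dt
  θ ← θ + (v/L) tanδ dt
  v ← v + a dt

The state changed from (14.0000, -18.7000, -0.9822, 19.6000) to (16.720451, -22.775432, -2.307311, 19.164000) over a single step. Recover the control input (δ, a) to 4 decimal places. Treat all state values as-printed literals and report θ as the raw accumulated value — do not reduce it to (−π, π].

a = (v'−v)/dt = (-0.436000)/0.25 = -1.7440
Δθ = θ'−θ = -1.325111;  (v·dt/L) = 19.6000·0.25/2.0 = 2.450000
tan δ = Δθ·L/(v·dt) = -0.540862  →  δ = -0.4958

δ = -0.4958, a = -1.7440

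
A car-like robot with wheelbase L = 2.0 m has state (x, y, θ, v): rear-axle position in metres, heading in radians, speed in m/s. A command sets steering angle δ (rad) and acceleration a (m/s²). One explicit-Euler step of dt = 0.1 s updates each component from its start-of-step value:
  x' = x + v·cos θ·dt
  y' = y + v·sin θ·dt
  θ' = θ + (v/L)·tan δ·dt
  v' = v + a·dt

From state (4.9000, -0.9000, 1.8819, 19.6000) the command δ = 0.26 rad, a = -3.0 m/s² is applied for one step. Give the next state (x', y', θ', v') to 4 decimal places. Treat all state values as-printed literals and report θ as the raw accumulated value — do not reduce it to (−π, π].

(4.3000, 0.9659, 2.1426, 19.3000)

x' = 4.9000 + 19.6000·cos(1.8819)·0.1 = 4.3000
y' = -0.9000 + 19.6000·sin(1.8819)·0.1 = 0.9659
θ' = 1.8819 + (19.6000/2.0)·tan(0.26)·0.1 = 2.1426
v' = 19.6000 − 3.0000·0.1 = 19.3000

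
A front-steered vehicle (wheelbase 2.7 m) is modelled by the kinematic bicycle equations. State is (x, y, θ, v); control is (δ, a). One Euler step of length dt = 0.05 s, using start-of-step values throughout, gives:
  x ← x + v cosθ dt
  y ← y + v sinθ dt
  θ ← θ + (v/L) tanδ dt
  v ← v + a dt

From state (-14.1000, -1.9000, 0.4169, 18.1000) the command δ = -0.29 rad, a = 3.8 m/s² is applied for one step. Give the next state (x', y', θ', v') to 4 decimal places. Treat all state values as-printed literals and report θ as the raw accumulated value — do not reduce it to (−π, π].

x' = -14.1000 + 18.1000·cos(0.4169)·0.05 = -13.2725
y' = -1.9000 + 18.1000·sin(0.4169)·0.05 = -1.5335
θ' = 0.4169 + (18.1000/2.7)·tan(-0.29)·0.05 = 0.3169
v' = 18.1000 + 3.8000·0.05 = 18.2900

(-13.2725, -1.5335, 0.3169, 18.2900)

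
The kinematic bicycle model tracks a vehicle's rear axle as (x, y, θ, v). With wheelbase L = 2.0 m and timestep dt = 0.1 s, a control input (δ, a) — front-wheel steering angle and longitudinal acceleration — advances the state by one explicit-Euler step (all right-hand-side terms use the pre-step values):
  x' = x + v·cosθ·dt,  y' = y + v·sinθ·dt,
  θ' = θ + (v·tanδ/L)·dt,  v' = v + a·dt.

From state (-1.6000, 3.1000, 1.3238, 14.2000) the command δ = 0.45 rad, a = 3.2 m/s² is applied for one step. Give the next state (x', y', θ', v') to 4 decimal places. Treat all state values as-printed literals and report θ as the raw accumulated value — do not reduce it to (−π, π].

(-1.2528, 4.4769, 1.6668, 14.5200)

x' = -1.6000 + 14.2000·cos(1.3238)·0.1 = -1.2528
y' = 3.1000 + 14.2000·sin(1.3238)·0.1 = 4.4769
θ' = 1.3238 + (14.2000/2.0)·tan(0.45)·0.1 = 1.6668
v' = 14.2000 + 3.2000·0.1 = 14.5200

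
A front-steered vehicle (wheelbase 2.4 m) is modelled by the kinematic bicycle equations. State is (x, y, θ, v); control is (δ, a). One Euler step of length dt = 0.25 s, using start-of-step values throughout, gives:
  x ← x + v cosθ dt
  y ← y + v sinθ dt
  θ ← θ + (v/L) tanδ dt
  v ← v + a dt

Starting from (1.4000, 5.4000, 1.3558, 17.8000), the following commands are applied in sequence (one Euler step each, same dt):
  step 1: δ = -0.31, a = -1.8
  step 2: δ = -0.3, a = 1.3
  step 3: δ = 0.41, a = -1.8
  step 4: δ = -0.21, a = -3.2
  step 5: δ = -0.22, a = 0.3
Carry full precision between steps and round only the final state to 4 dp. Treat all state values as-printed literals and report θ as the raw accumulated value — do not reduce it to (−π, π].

(15.4723, 19.6500, 0.2380, 16.5000)

after step 1 (δ=-0.31, a=-1.8): (2.349380, 9.747548, 0.761859, 17.350000)
after step 2 (δ=-0.3, a=1.3): (5.487795, 12.741586, 0.202799, 17.675000)
after step 3 (δ=0.41, a=-1.8): (9.815990, 13.631572, 1.003018, 17.225000)
after step 4 (δ=-0.21, a=-3.2): (12.131720, 17.262162, 0.620583, 16.425000)
after step 5 (δ=-0.22, a=0.3): (15.472318, 19.649985, 0.237984, 16.500000)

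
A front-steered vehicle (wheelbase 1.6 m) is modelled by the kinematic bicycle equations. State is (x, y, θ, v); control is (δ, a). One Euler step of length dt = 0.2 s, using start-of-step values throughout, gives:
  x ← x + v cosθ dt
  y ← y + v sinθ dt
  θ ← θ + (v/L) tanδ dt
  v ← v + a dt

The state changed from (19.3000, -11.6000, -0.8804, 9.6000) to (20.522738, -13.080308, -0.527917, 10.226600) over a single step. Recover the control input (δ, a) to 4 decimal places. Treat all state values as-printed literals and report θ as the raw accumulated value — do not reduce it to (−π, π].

a = (v'−v)/dt = (0.626600)/0.2 = 3.1330
Δθ = θ'−θ = 0.352483;  (v·dt/L) = 9.6000·0.2/1.6 = 1.200000
tan δ = Δθ·L/(v·dt) = 0.293736  →  δ = 0.2857

δ = 0.2857, a = 3.1330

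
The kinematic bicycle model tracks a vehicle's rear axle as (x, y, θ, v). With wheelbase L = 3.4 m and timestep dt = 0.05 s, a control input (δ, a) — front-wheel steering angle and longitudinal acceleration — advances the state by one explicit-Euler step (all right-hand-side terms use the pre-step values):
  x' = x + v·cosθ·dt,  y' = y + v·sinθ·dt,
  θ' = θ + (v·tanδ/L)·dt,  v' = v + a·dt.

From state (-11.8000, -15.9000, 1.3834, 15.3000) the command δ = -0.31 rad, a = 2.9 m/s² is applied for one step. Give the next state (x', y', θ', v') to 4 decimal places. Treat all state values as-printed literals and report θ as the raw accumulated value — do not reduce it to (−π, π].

x' = -11.8000 + 15.3000·cos(1.3834)·0.05 = -11.6575
y' = -15.9000 + 15.3000·sin(1.3834)·0.05 = -15.1484
θ' = 1.3834 + (15.3000/3.4)·tan(-0.31)·0.05 = 1.3113
v' = 15.3000 + 2.9000·0.05 = 15.4450

(-11.6575, -15.1484, 1.3113, 15.4450)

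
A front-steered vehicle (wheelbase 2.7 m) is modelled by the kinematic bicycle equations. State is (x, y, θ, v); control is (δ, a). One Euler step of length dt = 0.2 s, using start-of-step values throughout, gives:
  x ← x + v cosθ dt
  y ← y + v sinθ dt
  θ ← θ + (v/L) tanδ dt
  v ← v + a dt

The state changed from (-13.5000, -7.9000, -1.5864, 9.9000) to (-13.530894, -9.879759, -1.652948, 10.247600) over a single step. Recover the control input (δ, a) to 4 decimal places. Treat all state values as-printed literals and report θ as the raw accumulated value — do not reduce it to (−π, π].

a = (v'−v)/dt = (0.347600)/0.2 = 1.7380
Δθ = θ'−θ = -0.066548;  (v·dt/L) = 9.9000·0.2/2.7 = 0.733333
tan δ = Δθ·L/(v·dt) = -0.090747  →  δ = -0.0905

δ = -0.0905, a = 1.7380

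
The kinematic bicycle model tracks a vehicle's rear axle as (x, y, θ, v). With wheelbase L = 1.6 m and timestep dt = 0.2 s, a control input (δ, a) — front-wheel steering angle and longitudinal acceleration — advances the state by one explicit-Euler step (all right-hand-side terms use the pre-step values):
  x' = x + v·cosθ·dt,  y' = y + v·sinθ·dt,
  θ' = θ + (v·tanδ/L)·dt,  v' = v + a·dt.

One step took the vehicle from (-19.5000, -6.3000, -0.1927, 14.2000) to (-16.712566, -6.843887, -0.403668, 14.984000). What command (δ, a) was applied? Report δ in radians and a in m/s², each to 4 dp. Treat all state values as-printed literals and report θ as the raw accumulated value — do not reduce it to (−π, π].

a = (v'−v)/dt = (0.784000)/0.2 = 3.9200
Δθ = θ'−θ = -0.210968;  (v·dt/L) = 14.2000·0.2/1.6 = 1.775000
tan δ = Δθ·L/(v·dt) = -0.118855  →  δ = -0.1183

δ = -0.1183, a = 3.9200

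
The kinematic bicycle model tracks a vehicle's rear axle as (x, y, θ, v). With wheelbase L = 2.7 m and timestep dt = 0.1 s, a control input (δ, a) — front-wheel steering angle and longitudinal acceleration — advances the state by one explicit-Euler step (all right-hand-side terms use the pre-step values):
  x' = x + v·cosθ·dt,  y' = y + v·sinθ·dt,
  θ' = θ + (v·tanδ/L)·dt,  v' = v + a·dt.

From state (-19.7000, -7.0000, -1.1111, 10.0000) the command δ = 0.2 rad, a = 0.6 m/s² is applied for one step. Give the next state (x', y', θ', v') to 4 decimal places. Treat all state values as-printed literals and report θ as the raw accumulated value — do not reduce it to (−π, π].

x' = -19.7000 + 10.0000·cos(-1.1111)·0.1 = -19.2563
y' = -7.0000 + 10.0000·sin(-1.1111)·0.1 = -7.8962
θ' = -1.1111 + (10.0000/2.7)·tan(0.2)·0.1 = -1.0360
v' = 10.0000 + 0.6000·0.1 = 10.0600

(-19.2563, -7.8962, -1.0360, 10.0600)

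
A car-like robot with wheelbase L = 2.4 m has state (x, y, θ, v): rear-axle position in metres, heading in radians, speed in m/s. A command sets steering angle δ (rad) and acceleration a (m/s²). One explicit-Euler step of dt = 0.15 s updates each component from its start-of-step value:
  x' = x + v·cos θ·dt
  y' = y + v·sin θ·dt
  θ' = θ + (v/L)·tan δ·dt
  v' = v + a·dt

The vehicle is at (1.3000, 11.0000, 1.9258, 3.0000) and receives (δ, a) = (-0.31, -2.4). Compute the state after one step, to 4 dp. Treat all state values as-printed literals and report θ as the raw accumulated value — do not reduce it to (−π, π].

x' = 1.3000 + 3.0000·cos(1.9258)·0.15 = 1.1436
y' = 11.0000 + 3.0000·sin(1.9258)·0.15 = 11.4219
θ' = 1.9258 + (3.0000/2.4)·tan(-0.31)·0.15 = 1.8657
v' = 3.0000 − 2.4000·0.15 = 2.6400

(1.1436, 11.4219, 1.8657, 2.6400)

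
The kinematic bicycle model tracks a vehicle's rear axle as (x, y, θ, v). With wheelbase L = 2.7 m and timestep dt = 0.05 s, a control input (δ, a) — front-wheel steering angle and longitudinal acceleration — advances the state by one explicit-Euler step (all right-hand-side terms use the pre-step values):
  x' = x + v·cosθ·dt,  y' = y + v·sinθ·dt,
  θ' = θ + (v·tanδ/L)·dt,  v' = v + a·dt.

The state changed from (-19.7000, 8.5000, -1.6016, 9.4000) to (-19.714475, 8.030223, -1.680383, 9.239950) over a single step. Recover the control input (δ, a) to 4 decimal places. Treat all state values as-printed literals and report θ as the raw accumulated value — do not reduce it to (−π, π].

a = (v'−v)/dt = (-0.160050)/0.05 = -3.2010
Δθ = θ'−θ = -0.078783;  (v·dt/L) = 9.4000·0.05/2.7 = 0.174074
tan δ = Δθ·L/(v·dt) = -0.452583  →  δ = -0.4250

δ = -0.4250, a = -3.2010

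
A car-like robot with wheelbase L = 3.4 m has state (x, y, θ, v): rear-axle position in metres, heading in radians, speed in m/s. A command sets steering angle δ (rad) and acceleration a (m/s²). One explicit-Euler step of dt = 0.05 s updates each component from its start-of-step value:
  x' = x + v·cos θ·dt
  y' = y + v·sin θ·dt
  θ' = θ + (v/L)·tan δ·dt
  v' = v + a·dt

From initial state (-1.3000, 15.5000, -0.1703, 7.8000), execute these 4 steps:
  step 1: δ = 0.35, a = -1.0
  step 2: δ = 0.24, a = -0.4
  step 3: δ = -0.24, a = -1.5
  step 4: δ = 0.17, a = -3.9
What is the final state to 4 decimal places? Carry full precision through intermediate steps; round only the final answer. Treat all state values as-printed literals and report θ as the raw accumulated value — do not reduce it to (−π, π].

after step 1 (δ=0.35, a=-1.0): (-0.915642, 15.433904, -0.128429, 7.750000)
after step 2 (δ=0.24, a=-0.4): (-0.531333, 15.384274, -0.100539, 7.730000)
after step 3 (δ=-0.24, a=-1.5): (-0.146785, 15.345481, -0.128357, 7.655000)
after step 4 (δ=0.17, a=-3.9): (0.232817, 15.296487, -0.109033, 7.460000)

(0.2328, 15.2965, -0.1090, 7.4600)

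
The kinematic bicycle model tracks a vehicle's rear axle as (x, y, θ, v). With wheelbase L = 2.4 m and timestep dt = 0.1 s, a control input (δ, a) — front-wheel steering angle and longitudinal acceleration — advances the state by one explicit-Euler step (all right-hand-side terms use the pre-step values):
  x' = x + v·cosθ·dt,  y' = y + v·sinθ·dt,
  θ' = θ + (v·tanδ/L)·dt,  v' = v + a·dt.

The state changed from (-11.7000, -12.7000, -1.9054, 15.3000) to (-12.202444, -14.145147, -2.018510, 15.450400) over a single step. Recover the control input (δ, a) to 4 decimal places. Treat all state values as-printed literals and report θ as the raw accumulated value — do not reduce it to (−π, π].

a = (v'−v)/dt = (0.150400)/0.1 = 1.5040
Δθ = θ'−θ = -0.113110;  (v·dt/L) = 15.3000·0.1/2.4 = 0.637500
tan δ = Δθ·L/(v·dt) = -0.177427  →  δ = -0.1756

δ = -0.1756, a = 1.5040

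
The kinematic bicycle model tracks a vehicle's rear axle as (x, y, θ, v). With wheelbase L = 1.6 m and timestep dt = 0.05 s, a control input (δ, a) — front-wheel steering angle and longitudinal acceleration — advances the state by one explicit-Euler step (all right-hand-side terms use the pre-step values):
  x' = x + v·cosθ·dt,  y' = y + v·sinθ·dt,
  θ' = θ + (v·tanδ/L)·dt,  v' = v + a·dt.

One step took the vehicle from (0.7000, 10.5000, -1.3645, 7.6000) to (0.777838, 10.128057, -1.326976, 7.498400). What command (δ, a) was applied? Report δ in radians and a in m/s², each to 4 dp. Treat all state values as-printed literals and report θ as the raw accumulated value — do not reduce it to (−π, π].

δ = 0.1567, a = -2.0320

a = (v'−v)/dt = (-0.101600)/0.05 = -2.0320
Δθ = θ'−θ = 0.037524;  (v·dt/L) = 7.6000·0.05/1.6 = 0.237500
tan δ = Δθ·L/(v·dt) = 0.157996  →  δ = 0.1567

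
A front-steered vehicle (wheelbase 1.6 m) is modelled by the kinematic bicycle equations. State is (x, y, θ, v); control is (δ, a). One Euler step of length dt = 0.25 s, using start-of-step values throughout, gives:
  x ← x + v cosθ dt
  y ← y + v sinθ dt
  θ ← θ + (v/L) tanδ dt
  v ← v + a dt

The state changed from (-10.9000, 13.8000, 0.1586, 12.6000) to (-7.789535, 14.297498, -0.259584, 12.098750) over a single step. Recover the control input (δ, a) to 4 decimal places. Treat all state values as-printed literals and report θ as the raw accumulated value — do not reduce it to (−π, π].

δ = -0.2093, a = -2.0050

a = (v'−v)/dt = (-0.501250)/0.25 = -2.0050
Δθ = θ'−θ = -0.418184;  (v·dt/L) = 12.6000·0.25/1.6 = 1.968750
tan δ = Δθ·L/(v·dt) = -0.212411  →  δ = -0.2093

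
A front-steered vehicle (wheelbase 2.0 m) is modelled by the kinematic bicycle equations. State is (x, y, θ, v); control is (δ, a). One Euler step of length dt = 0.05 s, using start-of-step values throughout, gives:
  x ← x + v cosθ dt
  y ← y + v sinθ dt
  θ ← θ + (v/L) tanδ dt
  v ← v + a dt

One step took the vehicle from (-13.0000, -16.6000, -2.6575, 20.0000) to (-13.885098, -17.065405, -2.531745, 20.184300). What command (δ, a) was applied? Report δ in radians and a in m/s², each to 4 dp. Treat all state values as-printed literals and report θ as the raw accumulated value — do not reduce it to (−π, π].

a = (v'−v)/dt = (0.184300)/0.05 = 3.6860
Δθ = θ'−θ = 0.125755;  (v·dt/L) = 20.0000·0.05/2.0 = 0.500000
tan δ = Δθ·L/(v·dt) = 0.251510  →  δ = 0.2464

δ = 0.2464, a = 3.6860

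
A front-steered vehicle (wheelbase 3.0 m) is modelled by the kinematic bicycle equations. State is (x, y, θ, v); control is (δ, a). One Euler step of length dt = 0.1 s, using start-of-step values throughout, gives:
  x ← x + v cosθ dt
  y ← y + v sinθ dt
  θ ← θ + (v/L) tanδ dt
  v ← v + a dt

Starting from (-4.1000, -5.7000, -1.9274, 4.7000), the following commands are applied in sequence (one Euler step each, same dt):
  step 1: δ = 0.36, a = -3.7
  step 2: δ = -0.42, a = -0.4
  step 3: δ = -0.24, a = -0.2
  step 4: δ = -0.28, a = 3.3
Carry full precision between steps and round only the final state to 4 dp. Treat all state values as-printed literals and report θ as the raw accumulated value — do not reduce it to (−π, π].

(-4.7082, -7.3494, -2.0088, 4.6000)

after step 1 (δ=0.36, a=-3.7): (-4.264074, -6.140431, -1.868430, 4.330000)
after step 2 (δ=-0.42, a=-0.4): (-4.391055, -6.554394, -1.932886, 4.290000)
after step 3 (δ=-0.24, a=-0.2): (-4.543019, -6.955577, -1.967880, 4.270000)
after step 4 (δ=-0.28, a=3.3): (-4.708153, -7.349353, -2.008809, 4.600000)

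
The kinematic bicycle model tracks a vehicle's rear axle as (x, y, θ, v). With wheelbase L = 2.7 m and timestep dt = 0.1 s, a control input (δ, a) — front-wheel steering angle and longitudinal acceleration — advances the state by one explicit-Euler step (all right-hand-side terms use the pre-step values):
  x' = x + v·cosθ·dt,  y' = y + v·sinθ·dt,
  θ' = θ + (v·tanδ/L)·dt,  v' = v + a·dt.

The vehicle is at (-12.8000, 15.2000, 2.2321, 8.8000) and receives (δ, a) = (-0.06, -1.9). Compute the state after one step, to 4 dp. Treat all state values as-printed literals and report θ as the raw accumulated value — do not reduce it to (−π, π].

x' = -12.8000 + 8.8000·cos(2.2321)·0.1 = -13.3404
y' = 15.2000 + 8.8000·sin(2.2321)·0.1 = 15.8945
θ' = 2.2321 + (8.8000/2.7)·tan(-0.06)·0.1 = 2.2125
v' = 8.8000 − 1.9000·0.1 = 8.6100

(-13.3404, 15.8945, 2.2125, 8.6100)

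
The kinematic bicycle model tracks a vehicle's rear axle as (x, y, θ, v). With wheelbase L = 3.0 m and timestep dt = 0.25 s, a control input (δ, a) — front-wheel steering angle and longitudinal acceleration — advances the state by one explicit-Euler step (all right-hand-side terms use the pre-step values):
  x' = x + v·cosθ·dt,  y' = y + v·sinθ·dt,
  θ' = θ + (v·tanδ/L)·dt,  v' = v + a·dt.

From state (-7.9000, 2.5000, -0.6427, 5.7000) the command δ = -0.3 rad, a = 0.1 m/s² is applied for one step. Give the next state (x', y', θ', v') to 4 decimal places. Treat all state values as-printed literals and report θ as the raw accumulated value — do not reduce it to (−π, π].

x' = -7.9000 + 5.7000·cos(-0.6427)·0.25 = -6.7593
y' = 2.5000 + 5.7000·sin(-0.6427)·0.25 = 1.6459
θ' = -0.6427 + (5.7000/3.0)·tan(-0.3)·0.25 = -0.7896
v' = 5.7000 + 0.1000·0.25 = 5.7250

(-6.7593, 1.6459, -0.7896, 5.7250)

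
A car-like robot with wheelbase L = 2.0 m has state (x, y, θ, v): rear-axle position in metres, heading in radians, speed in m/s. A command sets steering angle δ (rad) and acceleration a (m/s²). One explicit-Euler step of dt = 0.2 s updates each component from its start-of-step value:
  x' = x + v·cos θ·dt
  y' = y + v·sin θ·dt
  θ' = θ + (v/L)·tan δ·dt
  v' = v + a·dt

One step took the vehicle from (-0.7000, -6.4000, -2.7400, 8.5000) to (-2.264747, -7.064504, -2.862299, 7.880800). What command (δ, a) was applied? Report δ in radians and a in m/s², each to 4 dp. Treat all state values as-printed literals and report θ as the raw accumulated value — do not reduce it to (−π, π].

δ = -0.1429, a = -3.0960

a = (v'−v)/dt = (-0.619200)/0.2 = -3.0960
Δθ = θ'−θ = -0.122299;  (v·dt/L) = 8.5000·0.2/2.0 = 0.850000
tan δ = Δθ·L/(v·dt) = -0.143881  →  δ = -0.1429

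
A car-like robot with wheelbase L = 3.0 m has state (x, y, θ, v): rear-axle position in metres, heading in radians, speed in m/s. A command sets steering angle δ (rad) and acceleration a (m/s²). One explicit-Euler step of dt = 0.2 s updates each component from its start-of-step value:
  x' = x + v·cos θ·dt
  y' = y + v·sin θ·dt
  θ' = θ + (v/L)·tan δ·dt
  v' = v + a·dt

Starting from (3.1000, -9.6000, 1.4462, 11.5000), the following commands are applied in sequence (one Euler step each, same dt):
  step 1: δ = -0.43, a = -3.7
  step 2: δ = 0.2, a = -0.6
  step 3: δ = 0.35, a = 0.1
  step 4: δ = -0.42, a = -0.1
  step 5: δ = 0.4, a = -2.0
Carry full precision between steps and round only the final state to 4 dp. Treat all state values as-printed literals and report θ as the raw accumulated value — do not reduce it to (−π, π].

(6.0241, 0.7027, 1.4815, 10.2400)

after step 1 (δ=-0.43, a=-3.7): (3.385831, -7.317830, 1.094591, 10.760000)
after step 2 (δ=0.2, a=-0.6): (4.372330, -5.405260, 1.240001, 10.640000)
after step 3 (δ=0.35, a=0.1): (5.063494, -3.392631, 1.498928, 10.660000)
after step 4 (δ=-0.42, a=-0.1): (5.216585, -1.266134, 1.181564, 10.640000)
after step 5 (δ=0.4, a=-2.0): (6.024115, 0.702693, 1.481465, 10.240000)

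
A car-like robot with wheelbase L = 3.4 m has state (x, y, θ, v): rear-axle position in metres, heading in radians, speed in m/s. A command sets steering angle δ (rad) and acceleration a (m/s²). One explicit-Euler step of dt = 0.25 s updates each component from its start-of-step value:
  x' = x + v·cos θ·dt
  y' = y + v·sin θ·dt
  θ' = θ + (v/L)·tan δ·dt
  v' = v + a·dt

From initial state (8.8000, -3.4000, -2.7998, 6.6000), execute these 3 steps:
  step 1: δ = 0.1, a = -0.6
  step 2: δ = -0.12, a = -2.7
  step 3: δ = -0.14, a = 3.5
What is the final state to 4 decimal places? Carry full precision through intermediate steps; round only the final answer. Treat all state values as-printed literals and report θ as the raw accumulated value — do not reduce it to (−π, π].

after step 1 (δ=0.1, a=-0.6): (7.245444, -3.953041, -2.751108, 6.450000)
after step 2 (δ=-0.12, a=-2.7): (5.754325, -4.566818, -2.808295, 5.775000)
after step 3 (δ=-0.14, a=3.5): (4.390027, -5.039157, -2.868135, 6.650000)

(4.3900, -5.0392, -2.8681, 6.6500)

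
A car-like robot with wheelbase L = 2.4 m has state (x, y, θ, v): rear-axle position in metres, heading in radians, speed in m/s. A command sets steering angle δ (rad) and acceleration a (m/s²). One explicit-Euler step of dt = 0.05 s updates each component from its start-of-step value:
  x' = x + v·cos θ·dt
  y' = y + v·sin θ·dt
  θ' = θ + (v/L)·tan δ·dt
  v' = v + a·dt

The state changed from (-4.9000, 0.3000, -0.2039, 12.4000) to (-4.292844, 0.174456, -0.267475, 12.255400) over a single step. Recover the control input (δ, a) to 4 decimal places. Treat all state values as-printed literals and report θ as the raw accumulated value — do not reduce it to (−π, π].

δ = -0.2413, a = -2.8920

a = (v'−v)/dt = (-0.144600)/0.05 = -2.8920
Δθ = θ'−θ = -0.063575;  (v·dt/L) = 12.4000·0.05/2.4 = 0.258333
tan δ = Δθ·L/(v·dt) = -0.246097  →  δ = -0.2413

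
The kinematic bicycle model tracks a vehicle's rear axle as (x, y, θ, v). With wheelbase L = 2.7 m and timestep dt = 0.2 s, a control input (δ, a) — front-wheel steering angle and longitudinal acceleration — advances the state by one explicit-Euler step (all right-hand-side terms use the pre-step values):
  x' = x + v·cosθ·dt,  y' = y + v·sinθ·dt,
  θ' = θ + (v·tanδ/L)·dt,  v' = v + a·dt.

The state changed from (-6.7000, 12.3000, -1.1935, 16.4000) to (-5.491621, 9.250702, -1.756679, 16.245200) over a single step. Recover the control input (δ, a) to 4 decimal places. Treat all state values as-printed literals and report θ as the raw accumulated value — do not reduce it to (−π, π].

a = (v'−v)/dt = (-0.154800)/0.2 = -0.7740
Δθ = θ'−θ = -0.563179;  (v·dt/L) = 16.4000·0.2/2.7 = 1.214815
tan δ = Δθ·L/(v·dt) = -0.463592  →  δ = -0.4341

δ = -0.4341, a = -0.7740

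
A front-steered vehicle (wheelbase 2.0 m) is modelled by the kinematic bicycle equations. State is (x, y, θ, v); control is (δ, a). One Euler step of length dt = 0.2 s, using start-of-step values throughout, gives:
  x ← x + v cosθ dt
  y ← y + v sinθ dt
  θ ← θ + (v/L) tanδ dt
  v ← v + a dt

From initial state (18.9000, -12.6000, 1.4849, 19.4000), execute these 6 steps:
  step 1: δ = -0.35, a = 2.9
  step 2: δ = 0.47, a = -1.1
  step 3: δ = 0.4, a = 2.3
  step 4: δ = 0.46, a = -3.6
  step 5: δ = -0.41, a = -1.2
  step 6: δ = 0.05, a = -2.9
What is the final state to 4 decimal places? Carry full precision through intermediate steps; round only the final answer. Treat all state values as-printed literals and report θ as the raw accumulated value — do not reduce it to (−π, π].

(10.6458, -0.5556, 2.8777, 18.6800)

after step 1 (δ=-0.35, a=2.9): (19.232868, -8.734305, 0.776745, 19.980000)
after step 2 (δ=0.47, a=-1.1): (22.082812, -5.933263, 1.791661, 19.760000)
after step 3 (δ=0.4, a=2.3): (21.217035, -2.077263, 2.627100, 20.220000)
after step 4 (δ=0.46, a=-3.6): (17.696562, -0.087238, 3.628897, 19.500000)
after step 5 (δ=-0.41, a=-1.2): (14.250529, -1.913397, 2.781367, 19.260000)
after step 6 (δ=0.05, a=-2.9): (10.645761, -0.555622, 2.877747, 18.680000)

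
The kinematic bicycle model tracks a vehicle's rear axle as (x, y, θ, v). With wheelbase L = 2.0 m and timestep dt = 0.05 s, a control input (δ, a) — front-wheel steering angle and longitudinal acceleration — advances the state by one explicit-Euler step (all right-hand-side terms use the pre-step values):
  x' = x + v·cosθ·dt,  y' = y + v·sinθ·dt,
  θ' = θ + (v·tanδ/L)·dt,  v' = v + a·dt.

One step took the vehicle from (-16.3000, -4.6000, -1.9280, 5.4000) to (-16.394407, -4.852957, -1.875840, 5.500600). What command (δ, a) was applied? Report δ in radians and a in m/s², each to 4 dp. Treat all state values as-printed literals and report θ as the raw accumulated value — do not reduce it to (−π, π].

δ = 0.3687, a = 2.0120

a = (v'−v)/dt = (0.100600)/0.05 = 2.0120
Δθ = θ'−θ = 0.052160;  (v·dt/L) = 5.4000·0.05/2.0 = 0.135000
tan δ = Δθ·L/(v·dt) = 0.386370  →  δ = 0.3687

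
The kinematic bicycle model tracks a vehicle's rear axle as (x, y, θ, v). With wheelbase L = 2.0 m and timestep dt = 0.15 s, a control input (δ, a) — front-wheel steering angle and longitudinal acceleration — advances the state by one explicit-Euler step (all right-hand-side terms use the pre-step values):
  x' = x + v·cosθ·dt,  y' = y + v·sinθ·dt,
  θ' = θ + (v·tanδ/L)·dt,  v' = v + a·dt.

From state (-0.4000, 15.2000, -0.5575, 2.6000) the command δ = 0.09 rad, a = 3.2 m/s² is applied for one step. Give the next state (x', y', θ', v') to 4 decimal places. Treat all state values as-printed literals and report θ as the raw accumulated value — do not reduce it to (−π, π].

(-0.0691, 14.9937, -0.5399, 3.0800)

x' = -0.4000 + 2.6000·cos(-0.5575)·0.15 = -0.0691
y' = 15.2000 + 2.6000·sin(-0.5575)·0.15 = 14.9937
θ' = -0.5575 + (2.6000/2.0)·tan(0.09)·0.15 = -0.5399
v' = 2.6000 + 3.2000·0.15 = 3.0800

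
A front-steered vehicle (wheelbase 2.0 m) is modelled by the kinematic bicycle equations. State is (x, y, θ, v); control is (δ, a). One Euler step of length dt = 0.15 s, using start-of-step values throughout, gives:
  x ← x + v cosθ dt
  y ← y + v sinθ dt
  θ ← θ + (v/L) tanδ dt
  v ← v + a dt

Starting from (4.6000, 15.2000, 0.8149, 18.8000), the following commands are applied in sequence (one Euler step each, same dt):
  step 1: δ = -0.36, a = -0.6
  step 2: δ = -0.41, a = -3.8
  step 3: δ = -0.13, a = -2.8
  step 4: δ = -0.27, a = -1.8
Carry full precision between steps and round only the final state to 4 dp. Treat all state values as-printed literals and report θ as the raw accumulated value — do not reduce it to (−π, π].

after step 1 (δ=-0.36, a=-0.6): (6.534354, 17.251993, 0.284172, 18.710000)
after step 2 (δ=-0.41, a=-3.8): (9.228297, 18.038831, -0.325724, 18.140000)
after step 3 (δ=-0.13, a=-2.8): (11.806225, 17.168124, -0.503592, 17.720000)
after step 4 (δ=-0.27, a=-1.8): (14.134246, 15.885440, -0.871404, 17.450000)

(14.1342, 15.8854, -0.8714, 17.4500)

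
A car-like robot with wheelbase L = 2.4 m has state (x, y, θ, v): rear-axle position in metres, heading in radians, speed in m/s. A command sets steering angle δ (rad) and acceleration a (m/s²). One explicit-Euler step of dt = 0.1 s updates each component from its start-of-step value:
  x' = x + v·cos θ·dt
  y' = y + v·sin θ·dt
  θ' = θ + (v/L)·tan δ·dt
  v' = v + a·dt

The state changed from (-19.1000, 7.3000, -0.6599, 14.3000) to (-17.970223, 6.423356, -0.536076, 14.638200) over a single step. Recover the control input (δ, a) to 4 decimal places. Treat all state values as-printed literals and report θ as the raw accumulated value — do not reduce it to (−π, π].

δ = 0.2049, a = 3.3820

a = (v'−v)/dt = (0.338200)/0.1 = 3.3820
Δθ = θ'−θ = 0.123824;  (v·dt/L) = 14.3000·0.1/2.4 = 0.595833
tan δ = Δθ·L/(v·dt) = 0.207817  →  δ = 0.2049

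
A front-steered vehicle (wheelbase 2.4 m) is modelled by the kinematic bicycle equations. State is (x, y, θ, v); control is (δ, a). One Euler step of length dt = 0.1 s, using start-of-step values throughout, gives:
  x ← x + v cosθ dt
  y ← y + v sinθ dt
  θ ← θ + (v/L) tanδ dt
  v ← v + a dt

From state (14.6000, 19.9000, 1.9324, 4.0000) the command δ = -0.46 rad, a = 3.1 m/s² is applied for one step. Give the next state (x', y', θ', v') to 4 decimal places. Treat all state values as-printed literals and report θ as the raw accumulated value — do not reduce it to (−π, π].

(14.4585, 20.2741, 1.8498, 4.3100)

x' = 14.6000 + 4.0000·cos(1.9324)·0.1 = 14.4585
y' = 19.9000 + 4.0000·sin(1.9324)·0.1 = 20.2741
θ' = 1.9324 + (4.0000/2.4)·tan(-0.46)·0.1 = 1.8498
v' = 4.0000 + 3.1000·0.1 = 4.3100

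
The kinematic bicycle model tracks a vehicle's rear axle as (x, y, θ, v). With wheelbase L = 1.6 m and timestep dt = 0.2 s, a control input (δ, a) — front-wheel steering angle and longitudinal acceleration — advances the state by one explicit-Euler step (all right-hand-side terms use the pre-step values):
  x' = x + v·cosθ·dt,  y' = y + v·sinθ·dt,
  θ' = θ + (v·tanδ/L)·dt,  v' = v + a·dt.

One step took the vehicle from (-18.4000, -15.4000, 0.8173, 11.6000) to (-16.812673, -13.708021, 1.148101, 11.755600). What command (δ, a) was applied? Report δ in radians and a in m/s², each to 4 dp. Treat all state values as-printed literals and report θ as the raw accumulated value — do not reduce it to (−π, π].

a = (v'−v)/dt = (0.155600)/0.2 = 0.7780
Δθ = θ'−θ = 0.330801;  (v·dt/L) = 11.6000·0.2/1.6 = 1.450000
tan δ = Δθ·L/(v·dt) = 0.228139  →  δ = 0.2243

δ = 0.2243, a = 0.7780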